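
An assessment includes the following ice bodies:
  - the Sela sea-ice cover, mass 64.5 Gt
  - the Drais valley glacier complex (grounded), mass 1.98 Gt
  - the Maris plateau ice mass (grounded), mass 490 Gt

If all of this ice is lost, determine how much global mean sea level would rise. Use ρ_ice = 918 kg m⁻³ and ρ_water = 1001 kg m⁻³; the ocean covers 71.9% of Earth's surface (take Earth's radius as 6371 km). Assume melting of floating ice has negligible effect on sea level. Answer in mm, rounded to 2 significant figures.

≈ 1.3 mm

The Sela sea-ice cover is floating and already displaces its own weight of water, so its melt adds essentially nothing to sea level.
Drais: 1.98 Gt = 1.980×10^12 kg; dividing by ρ_w = 1001 kg m⁻³ gives 1.978×10^9 m³ of water.
Maris: 490 Gt = 4.900×10^14 kg; dividing by ρ_w = 1001 kg m⁻³ gives 4.895×10^11 m³ of water.
Total added water ≈ 4.915×10^11 m³ over 3.67×10^14 m² → Δh = 1.34×10^-3 m = 1.3 mm.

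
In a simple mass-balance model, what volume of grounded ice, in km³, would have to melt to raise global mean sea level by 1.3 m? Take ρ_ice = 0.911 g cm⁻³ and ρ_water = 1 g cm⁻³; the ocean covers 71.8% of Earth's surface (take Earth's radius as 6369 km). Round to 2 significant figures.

Required water volume = Δh × A = 1.3 m × 3.66×10^14 m² = 4.758×10^14 m³ = 4.758×10^5 km³.
Ice volume = water volume × ρ_w/ρ_ice = 4.758×10^5 × 1000/911 = 5.2×10^5 km³.

≈ 5.2×10^5 km³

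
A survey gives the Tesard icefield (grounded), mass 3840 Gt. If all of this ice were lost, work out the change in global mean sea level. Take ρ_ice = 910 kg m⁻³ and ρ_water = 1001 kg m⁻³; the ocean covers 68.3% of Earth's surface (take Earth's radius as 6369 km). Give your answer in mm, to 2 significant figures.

≈ 11 mm

Tesard: 3840 Gt = 3.840×10^15 kg; dividing by ρ_w = 1001 kg m⁻³ gives 3.836×10^12 m³ of water.
Spread over 3.48×10^14 m² of ocean, Δh = 3.836×10^12 / 3.48×10^14 = 0.0110 m = 11 mm.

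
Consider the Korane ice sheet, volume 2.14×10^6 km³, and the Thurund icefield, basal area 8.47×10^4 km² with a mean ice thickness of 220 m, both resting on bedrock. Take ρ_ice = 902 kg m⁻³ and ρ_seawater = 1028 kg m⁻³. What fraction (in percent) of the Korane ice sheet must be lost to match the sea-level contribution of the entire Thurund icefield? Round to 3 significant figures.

Equal sea-level rise means equal mass of meltwater, i.e. equal mass of ice lost.
Ice mass of Thurund: 1.681×10^16 kg; ice mass of Korane: 1.930×10^18 kg.
Fraction required = 1.681×10^16 / 1.930×10^18 = 8.71×10^-3 → 0.871 %.

≈ 0.871 %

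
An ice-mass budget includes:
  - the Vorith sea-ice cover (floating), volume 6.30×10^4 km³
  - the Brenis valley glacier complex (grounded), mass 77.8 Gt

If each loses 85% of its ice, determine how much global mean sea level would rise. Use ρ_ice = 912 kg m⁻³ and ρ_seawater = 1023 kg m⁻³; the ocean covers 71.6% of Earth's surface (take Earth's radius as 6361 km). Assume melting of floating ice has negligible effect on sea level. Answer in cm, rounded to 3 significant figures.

≈ 0.0178 cm

The Vorith sea-ice cover is floating and already displaces its own weight of water, so its melt adds essentially nothing to sea level.
Brenis: 0.85 × 77.8 Gt = 6.613×10^13 kg; dividing by ρ_w = 1023 kg m⁻³ gives 6.464×10^10 m³ of water.
Total added water ≈ 6.464×10^10 m³ over 3.64×10^14 m² → Δh = 1.78×10^-4 m = 0.0178 cm.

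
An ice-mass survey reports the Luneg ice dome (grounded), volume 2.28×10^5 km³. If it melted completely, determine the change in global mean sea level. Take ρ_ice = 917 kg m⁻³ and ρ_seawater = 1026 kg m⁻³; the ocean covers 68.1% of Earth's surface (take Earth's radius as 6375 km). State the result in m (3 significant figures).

Luneg: 2.28×10^5 km³ × (917/1026) = 2.038×10^5 km³ of water.
Spread over 3.48×10^14 m² of ocean, Δh = 2.038×10^14 / 3.48×10^14 = 0.586 m.

≈ 0.586 m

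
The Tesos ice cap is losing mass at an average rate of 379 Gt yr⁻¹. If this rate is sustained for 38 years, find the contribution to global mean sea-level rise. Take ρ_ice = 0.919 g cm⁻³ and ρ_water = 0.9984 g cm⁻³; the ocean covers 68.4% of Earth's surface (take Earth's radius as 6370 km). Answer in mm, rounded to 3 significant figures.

Total mass lost = 379 Gt/yr × 38 yr = 1.440×10^4 Gt = 1.440×10^16 kg.
ρ_w = 0.9984 g cm⁻³ = 998.4 kg m⁻³, so water volume = 1.440×10^16 / 998.4 = 1.443×10^13 m³.
Δh = 1.443×10^13 / 3.49×10^14 = 0.0414 m = 41.4 mm.

≈ 41.4 mm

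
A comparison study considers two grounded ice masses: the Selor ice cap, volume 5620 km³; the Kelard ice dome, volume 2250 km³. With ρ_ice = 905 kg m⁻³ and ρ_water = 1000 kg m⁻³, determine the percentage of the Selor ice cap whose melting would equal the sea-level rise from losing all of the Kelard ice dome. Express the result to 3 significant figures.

Equal sea-level rise means equal mass of meltwater, i.e. equal mass of ice lost.
Ice mass of Kelard: 2.036×10^15 kg; ice mass of Selor: 5.086×10^15 kg.
Fraction required = 2.036×10^15 / 5.086×10^15 = 0.400 → 40.0 %.

≈ 40.0 %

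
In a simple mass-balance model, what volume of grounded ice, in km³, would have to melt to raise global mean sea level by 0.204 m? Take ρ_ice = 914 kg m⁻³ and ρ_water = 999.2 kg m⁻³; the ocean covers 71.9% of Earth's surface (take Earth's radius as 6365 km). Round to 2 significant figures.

≈ 8.2×10^4 km³

Required water volume = Δh × A = 0.204 m × 3.66×10^14 m² = 7.467×10^13 m³ = 7.467×10^4 km³.
Ice volume = water volume × ρ_w/ρ_ice = 7.467×10^4 × 999.2/914 = 8.2×10^4 km³.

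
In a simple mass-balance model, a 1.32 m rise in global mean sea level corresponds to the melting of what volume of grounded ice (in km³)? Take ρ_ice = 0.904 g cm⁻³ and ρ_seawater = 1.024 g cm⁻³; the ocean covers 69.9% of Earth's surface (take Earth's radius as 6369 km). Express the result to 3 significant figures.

Required water volume = Δh × A = 1.32 m × 3.56×10^14 m² = 4.703×10^14 m³ = 4.703×10^5 km³.
Ice volume = water volume × ρ_w/ρ_ice = 4.703×10^5 × 1024/904 = 5.33×10^5 km³.

≈ 5.33×10^5 km³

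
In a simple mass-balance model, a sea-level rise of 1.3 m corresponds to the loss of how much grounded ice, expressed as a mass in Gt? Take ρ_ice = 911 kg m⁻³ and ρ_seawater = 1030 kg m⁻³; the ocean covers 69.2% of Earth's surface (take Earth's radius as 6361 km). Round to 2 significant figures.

Required water volume = Δh × A = 1.3 m × 3.52×10^14 m² = 4.574×10^14 m³.
ρ_w = 1030 kg m⁻³, so the mass of water = 4.574×10^14 m³ × 1030 kg m⁻³ = 4.711×10^17 kg = 4.7×10^5 Gt (and the same mass of ice, by conservation).

≈ 4.7×10^5 Gt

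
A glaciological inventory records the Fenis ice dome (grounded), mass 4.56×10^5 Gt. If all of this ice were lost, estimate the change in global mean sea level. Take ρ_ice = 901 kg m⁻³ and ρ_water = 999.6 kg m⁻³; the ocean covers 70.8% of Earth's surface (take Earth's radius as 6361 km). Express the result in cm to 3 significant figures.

Fenis: 4.56×10^5 Gt = 4.560×10^17 kg; dividing by ρ_w = 999.6 kg m⁻³ gives 4.562×10^14 m³ of water.
Spread over 3.60×10^14 m² of ocean, Δh = 4.562×10^14 / 3.60×10^14 = 1.27 m = 127 cm.

≈ 127 cm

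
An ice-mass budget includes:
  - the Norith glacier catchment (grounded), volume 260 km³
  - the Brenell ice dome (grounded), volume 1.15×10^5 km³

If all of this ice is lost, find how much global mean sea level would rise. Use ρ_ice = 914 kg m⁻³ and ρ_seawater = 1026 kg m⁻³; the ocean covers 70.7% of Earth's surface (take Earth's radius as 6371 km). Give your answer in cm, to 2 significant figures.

≈ 28 cm

Norith: 260 km³ × (914/1026) = 231.6 km³ of water.
Brenell: 1.15×10^5 km³ × (914/1026) = 1.024×10^5 km³ of water.
Total added water ≈ 1.027×10^14 m³ over 3.61×10^14 m² → Δh = 0.285 m = 28 cm.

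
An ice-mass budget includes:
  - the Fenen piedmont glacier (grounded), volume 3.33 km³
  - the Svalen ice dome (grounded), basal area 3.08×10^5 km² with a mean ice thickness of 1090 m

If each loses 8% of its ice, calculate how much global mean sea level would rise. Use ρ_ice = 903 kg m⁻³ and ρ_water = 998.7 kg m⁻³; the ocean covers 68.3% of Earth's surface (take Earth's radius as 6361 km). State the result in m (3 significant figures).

Fenen: 0.08 × 3.33 km³ × (903/998.7) = 0.2409 km³ of water.
Svalen: ice volume = 3.08×10^5 km² × 1090 m = 3.357×10^5 km³; 0.08 × 3.357×10^5 × (903/998.7) = 2.428×10^4 km³ of water.
Total added water ≈ 2.428×10^13 m³ over 3.47×10^14 m² → Δh = 0.0699 m.

≈ 0.0699 m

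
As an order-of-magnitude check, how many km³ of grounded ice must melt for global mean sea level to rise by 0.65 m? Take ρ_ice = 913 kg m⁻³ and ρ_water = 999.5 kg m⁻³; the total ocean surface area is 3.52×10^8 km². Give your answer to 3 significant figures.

≈ 2.50×10^5 km³

Required water volume = Δh × A = 0.65 m × 3.52×10^14 m² = 2.288×10^14 m³ = 2.288×10^5 km³.
Ice volume = water volume × ρ_w/ρ_ice = 2.288×10^5 × 999.5/913 = 2.50×10^5 km³.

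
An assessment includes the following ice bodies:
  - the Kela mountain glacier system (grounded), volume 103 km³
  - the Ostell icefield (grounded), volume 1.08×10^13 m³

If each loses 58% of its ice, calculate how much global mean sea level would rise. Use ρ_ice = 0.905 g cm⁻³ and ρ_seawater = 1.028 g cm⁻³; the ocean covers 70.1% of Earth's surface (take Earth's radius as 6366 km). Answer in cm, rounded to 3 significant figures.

≈ 1.56 cm

Kela: 0.58 × 103 km³ × (905/1028) = 52.59 km³ of water.
Ostell: 0.58 × 1.08×10^13 m³ × (905/1028) = 5.515×10^12 m³ of water.
Total added water ≈ 5.567×10^12 m³ over 3.57×10^14 m² → Δh = 0.0156 m = 1.56 cm.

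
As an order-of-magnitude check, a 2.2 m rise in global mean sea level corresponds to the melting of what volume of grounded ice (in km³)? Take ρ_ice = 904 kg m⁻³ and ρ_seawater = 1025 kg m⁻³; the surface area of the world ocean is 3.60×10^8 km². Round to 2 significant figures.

Required water volume = Δh × A = 2.2 m × 3.60×10^14 m² = 7.920×10^14 m³ = 7.920×10^5 km³.
Ice volume = water volume × ρ_w/ρ_ice = 7.920×10^5 × 1025/904 = 9.0×10^5 km³.

≈ 9.0×10^5 km³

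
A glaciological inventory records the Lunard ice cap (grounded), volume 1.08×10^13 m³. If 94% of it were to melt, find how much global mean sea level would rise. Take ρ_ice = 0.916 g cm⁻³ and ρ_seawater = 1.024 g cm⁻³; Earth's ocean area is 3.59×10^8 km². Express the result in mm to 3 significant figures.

Lunard: 0.94 × 1.08×10^13 m³ × (916/1024) = 9.081×10^12 m³ of water.
Spread over 3.59×10^14 m² of ocean, Δh = 9.081×10^12 / 3.59×10^14 = 0.0253 m = 25.3 mm.

≈ 25.3 mm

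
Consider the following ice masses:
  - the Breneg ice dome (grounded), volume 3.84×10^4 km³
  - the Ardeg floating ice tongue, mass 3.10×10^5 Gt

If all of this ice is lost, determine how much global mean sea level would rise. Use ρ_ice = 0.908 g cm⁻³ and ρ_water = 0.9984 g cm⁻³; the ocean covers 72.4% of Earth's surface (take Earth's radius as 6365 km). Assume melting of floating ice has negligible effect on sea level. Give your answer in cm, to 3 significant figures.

≈ 9.47 cm

Breneg: 3.84×10^4 km³ × (908/998.4) = 3.492×10^4 km³ of water.
The Ardeg floating ice tongue is floating and already displaces its own weight of water, so its melt adds essentially nothing to sea level.
Total added water ≈ 3.492×10^13 m³ over 3.69×10^14 m² → Δh = 0.0947 m = 9.47 cm.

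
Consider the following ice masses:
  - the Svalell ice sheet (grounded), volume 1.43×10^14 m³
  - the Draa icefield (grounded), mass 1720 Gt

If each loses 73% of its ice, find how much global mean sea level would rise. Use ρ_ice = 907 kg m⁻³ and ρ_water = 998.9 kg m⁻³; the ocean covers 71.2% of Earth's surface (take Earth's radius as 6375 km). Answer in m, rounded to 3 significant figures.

≈ 0.264 m

Svalell: 0.73 × 1.43×10^14 m³ × (907/998.9) = 9.479×10^13 m³ of water.
Draa: 0.73 × 1720 Gt = 1.256×10^15 kg; dividing by ρ_w = 998.9 kg m⁻³ gives 1.257×10^12 m³ of water.
Total added water ≈ 9.604×10^13 m³ over 3.64×10^14 m² → Δh = 0.264 m.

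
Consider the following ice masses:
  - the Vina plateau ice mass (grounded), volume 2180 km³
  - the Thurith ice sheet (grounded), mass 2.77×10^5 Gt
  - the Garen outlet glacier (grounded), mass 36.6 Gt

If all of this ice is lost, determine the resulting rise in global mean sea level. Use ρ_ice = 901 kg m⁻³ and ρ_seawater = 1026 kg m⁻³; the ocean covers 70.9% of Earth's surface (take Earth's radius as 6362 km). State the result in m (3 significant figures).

Vina: 2180 km³ × (901/1026) = 1914 km³ of water.
Thurith: 2.77×10^5 Gt = 2.770×10^17 kg; dividing by ρ_w = 1026 kg m⁻³ gives 2.700×10^14 m³ of water.
Garen: 36.6 Gt = 3.660×10^13 kg; dividing by ρ_w = 1026 kg m⁻³ gives 3.567×10^10 m³ of water.
Total added water ≈ 2.719×10^14 m³ over 3.61×10^14 m² → Δh = 0.754 m.

≈ 0.754 m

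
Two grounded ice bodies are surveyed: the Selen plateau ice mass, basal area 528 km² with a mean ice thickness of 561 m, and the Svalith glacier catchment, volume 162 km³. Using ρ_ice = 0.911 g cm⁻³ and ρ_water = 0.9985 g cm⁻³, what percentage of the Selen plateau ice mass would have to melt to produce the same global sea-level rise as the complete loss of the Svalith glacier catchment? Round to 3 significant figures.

≈ 54.7 %

Equal sea-level rise means equal mass of meltwater, i.e. equal mass of ice lost.
Ice mass of Svalith: 1.476×10^14 kg; ice mass of Selen: 2.698×10^14 kg.
Fraction required = 1.476×10^14 / 2.698×10^14 = 0.547 → 54.7 %.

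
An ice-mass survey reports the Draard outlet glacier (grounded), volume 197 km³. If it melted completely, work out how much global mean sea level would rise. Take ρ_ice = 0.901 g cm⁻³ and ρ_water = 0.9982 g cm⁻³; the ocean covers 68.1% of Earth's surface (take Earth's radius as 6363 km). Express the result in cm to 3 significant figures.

≈ 0.0513 cm

Draard: 197 km³ × (901/998.2) = 177.8 km³ of water.
Spread over 3.46×10^14 m² of ocean, Δh = 1.778×10^11 / 3.46×10^14 = 5.13×10^-4 m = 0.0513 cm.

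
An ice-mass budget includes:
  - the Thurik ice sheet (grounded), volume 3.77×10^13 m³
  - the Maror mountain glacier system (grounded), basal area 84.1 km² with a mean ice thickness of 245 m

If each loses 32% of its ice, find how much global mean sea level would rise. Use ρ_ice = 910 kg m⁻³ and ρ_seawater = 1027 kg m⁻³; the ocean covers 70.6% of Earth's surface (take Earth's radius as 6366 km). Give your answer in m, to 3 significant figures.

≈ 0.0297 m

Thurik: 0.32 × 3.77×10^13 m³ × (910/1027) = 1.069×10^13 m³ of water.
Maror: ice volume = 84.1 km² × 245 m = 20.60 km³; 0.32 × 20.60 × (910/1027) = 5.842 km³ of water.
Total added water ≈ 1.070×10^13 m³ over 3.60×10^14 m² → Δh = 0.0297 m.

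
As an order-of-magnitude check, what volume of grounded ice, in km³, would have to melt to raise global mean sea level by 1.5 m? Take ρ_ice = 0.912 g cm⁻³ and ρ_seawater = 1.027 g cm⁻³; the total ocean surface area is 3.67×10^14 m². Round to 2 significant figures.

≈ 6.2×10^5 km³

Required water volume = Δh × A = 1.5 m × 3.67×10^14 m² = 5.505×10^14 m³ = 5.505×10^5 km³.
Ice volume = water volume × ρ_w/ρ_ice = 5.505×10^5 × 1027/912 = 6.2×10^5 km³.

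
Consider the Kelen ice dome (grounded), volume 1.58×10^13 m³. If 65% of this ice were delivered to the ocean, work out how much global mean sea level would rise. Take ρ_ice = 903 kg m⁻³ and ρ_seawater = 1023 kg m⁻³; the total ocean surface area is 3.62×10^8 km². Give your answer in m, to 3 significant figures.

≈ 0.0250 m

Kelen: 0.65 × 1.58×10^13 m³ × (903/1023) = 9.065×10^12 m³ of water.
Spread over 3.62×10^14 m² of ocean, Δh = 9.065×10^12 / 3.62×10^14 = 0.0250 m.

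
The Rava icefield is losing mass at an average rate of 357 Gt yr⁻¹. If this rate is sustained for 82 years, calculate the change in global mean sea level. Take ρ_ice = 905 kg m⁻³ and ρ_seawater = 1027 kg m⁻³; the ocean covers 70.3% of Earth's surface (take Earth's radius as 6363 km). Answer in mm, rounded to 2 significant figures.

≈ 80 mm

Total mass lost = 357 Gt/yr × 82 yr = 2.927×10^4 Gt = 2.927×10^16 kg.
ρ_w = 1027 kg m⁻³, so water volume = 2.927×10^16 / 1027 = 2.850×10^13 m³.
Δh = 2.850×10^13 / 3.58×10^14 = 0.0797 m = 80 mm.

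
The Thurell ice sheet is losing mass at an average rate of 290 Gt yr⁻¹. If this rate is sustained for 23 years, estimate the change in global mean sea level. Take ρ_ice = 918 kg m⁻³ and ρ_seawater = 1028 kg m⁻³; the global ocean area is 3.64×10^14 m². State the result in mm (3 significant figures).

≈ 17.8 mm

Total mass lost = 290 Gt/yr × 23 yr = 6670 Gt = 6.670×10^15 kg.
ρ_w = 1028 kg m⁻³, so water volume = 6.670×10^15 / 1028 = 6.488×10^12 m³.
Δh = 6.488×10^12 / 3.64×10^14 = 0.0178 m = 17.8 mm.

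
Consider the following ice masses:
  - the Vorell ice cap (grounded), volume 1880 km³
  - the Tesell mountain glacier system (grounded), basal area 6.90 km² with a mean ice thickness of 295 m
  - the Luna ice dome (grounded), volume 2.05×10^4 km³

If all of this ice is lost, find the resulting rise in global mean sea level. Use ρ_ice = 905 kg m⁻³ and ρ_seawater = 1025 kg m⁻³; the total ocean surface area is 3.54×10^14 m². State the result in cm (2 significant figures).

≈ 5.6 cm

Vorell: 1880 km³ × (905/1025) = 1660 km³ of water.
Tesell: ice volume = 6.90 km² × 295 m = 2.035 km³; 2.035 × (905/1025) = 1.797 km³ of water.
Luna: 2.05×10^4 km³ × (905/1025) = 1.810×10^4 km³ of water.
Total added water ≈ 1.976×10^13 m³ over 3.54×10^14 m² → Δh = 0.0558 m = 5.6 cm.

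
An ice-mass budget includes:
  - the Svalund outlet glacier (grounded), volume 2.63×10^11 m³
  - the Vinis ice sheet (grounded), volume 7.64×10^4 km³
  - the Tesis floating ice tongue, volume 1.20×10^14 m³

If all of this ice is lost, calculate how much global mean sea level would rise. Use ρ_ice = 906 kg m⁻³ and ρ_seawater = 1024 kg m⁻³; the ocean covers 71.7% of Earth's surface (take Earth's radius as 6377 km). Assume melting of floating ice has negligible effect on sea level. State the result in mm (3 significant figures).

Svalund: 2.63×10^11 m³ × (906/1024) = 2.327×10^11 m³ of water.
Vinis: 7.64×10^4 km³ × (906/1024) = 6.760×10^4 km³ of water.
The Tesis floating ice tongue is floating and already displaces its own weight of water, so its melt adds essentially nothing to sea level.
Total added water ≈ 6.783×10^13 m³ over 3.66×10^14 m² → Δh = 0.185 m = 185 mm.

≈ 185 mm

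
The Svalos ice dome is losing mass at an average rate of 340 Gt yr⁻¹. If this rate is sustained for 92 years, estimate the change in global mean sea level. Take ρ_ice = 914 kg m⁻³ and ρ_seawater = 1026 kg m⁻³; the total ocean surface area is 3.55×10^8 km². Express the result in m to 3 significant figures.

Total mass lost = 340 Gt/yr × 92 yr = 3.128×10^4 Gt = 3.128×10^16 kg.
ρ_w = 1026 kg m⁻³, so water volume = 3.128×10^16 / 1026 = 3.049×10^13 m³.
Δh = 3.049×10^13 / 3.55×10^14 = 0.0859 m.

≈ 0.0859 m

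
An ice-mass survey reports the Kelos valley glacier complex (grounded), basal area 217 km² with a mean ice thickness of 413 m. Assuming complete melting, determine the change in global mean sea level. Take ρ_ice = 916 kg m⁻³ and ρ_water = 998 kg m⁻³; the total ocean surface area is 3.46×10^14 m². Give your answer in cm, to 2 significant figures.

Kelos: ice volume = 217 km² × 413 m = 89.62 km³; 89.62 × (916/998) = 82.26 km³ of water.
Spread over 3.46×10^14 m² of ocean, Δh = 8.226×10^10 / 3.46×10^14 = 2.38×10^-4 m = 0.024 cm.

≈ 0.024 cm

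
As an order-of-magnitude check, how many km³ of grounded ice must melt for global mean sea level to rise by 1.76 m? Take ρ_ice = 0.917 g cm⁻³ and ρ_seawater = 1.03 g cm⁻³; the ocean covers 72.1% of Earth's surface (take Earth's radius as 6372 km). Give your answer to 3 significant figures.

≈ 7.27×10^5 km³

Required water volume = Δh × A = 1.76 m × 3.68×10^14 m² = 6.475×10^14 m³ = 6.475×10^5 km³.
Ice volume = water volume × ρ_w/ρ_ice = 6.475×10^5 × 1030/917 = 7.27×10^5 km³.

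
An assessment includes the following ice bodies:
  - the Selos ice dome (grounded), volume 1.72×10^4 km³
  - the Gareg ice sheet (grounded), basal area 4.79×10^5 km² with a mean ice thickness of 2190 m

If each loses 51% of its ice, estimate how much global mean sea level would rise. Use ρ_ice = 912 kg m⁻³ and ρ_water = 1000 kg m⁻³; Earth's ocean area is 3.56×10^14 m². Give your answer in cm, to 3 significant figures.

Selos: 0.51 × 1.72×10^4 km³ × (912/1000) = 8000 km³ of water.
Gareg: ice volume = 4.79×10^5 km² × 2190 m = 1.049×10^6 km³; 0.51 × 1.049×10^6 × (912/1000) = 4.879×10^5 km³ of water.
Total added water ≈ 4.959×10^14 m³ over 3.56×10^14 m² → Δh = 1.39 m = 139 cm.

≈ 139 cm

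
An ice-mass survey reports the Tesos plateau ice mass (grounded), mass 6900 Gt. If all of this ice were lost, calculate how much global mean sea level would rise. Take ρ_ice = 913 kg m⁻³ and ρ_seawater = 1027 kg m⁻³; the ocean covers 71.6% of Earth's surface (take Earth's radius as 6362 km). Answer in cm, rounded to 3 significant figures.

≈ 1.84 cm

Tesos: 6900 Gt = 6.900×10^15 kg; dividing by ρ_w = 1027 kg m⁻³ gives 6.719×10^12 m³ of water.
Spread over 3.64×10^14 m² of ocean, Δh = 6.719×10^12 / 3.64×10^14 = 0.0184 m = 1.84 cm.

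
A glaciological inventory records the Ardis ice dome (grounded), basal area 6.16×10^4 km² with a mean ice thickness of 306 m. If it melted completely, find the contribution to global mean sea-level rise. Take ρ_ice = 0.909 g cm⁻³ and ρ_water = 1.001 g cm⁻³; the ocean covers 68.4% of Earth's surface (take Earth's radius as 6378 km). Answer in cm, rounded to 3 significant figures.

≈ 4.90 cm

Ardis: ice volume = 6.16×10^4 km² × 306 m = 1.885×10^4 km³; 1.885×10^4 × (909/1001) = 1.712×10^4 km³ of water.
Spread over 3.50×10^14 m² of ocean, Δh = 1.712×10^13 / 3.50×10^14 = 0.0490 m = 4.90 cm.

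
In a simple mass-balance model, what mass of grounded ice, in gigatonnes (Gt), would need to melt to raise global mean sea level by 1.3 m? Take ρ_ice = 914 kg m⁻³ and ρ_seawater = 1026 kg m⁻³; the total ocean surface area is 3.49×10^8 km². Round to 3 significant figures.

≈ 4.65×10^5 Gt

Required water volume = Δh × A = 1.3 m × 3.49×10^14 m² = 4.537×10^14 m³.
ρ_w = 1026 kg m⁻³, so the mass of water = 4.537×10^14 m³ × 1026 kg m⁻³ = 4.655×10^17 kg = 4.65×10^5 Gt (and the same mass of ice, by conservation).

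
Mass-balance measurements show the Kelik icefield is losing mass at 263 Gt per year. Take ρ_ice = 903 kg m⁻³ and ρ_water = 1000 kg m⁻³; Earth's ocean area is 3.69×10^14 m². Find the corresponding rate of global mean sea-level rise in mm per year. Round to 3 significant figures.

ρ_w = 1000 kg m⁻³. Annual water volume added = 263 Gt / ρ_w = 2.630×10^14 kg / 1000 kg m⁻³ = 2.630×10^11 m³.
Δh per year = 2.630×10^11 / 3.69×10^14 = 7.13×10^-4 m = 0.713 mm.

≈ 0.713 mm/yr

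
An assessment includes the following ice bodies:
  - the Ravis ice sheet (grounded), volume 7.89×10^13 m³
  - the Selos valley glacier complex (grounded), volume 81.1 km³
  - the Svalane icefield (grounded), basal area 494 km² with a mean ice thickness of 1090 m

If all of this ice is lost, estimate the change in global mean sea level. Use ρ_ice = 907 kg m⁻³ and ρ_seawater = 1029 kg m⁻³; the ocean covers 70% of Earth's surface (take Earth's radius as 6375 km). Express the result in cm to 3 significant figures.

Ravis: 7.89×10^13 m³ × (907/1029) = 6.955×10^13 m³ of water.
Selos: 81.1 km³ × (907/1029) = 71.48 km³ of water.
Svalane: ice volume = 494 km² × 1090 m = 538.5 km³; 538.5 × (907/1029) = 474.6 km³ of water.
Total added water ≈ 7.009×10^13 m³ over 3.57×10^14 m² → Δh = 0.196 m = 19.6 cm.

≈ 19.6 cm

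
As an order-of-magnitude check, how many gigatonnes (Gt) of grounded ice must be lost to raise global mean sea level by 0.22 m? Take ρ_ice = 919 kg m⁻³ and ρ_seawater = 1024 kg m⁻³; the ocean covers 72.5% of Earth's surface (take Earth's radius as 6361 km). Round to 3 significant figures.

≈ 8.30×10^4 Gt

Required water volume = Δh × A = 0.22 m × 3.69×10^14 m² = 8.110×10^13 m³.
ρ_w = 1024 kg m⁻³, so the mass of water = 8.110×10^13 m³ × 1024 kg m⁻³ = 8.305×10^16 kg = 8.30×10^4 Gt (and the same mass of ice, by conservation).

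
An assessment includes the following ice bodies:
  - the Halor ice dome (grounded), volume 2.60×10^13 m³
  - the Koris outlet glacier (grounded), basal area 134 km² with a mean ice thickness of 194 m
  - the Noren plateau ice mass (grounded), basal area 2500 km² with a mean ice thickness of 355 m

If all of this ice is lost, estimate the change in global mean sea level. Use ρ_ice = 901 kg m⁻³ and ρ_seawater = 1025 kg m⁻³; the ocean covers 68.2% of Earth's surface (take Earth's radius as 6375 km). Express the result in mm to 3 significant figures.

Halor: 2.60×10^13 m³ × (901/1025) = 2.285×10^13 m³ of water.
Koris: ice volume = 134 km² × 194 m = 26.00 km³; 26.00 × (901/1025) = 22.85 km³ of water.
Noren: ice volume = 2500 km² × 355 m = 887.5 km³; 887.5 × (901/1025) = 780.1 km³ of water.
Total added water ≈ 2.366×10^13 m³ over 3.48×10^14 m² → Δh = 0.0679 m = 67.9 mm.

≈ 67.9 mm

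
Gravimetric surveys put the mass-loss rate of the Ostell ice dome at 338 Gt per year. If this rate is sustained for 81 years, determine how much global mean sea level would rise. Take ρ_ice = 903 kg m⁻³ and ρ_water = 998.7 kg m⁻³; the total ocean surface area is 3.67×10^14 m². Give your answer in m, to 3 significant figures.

Total mass lost = 338 Gt/yr × 81 yr = 2.738×10^4 Gt = 2.738×10^16 kg.
ρ_w = 998.7 kg m⁻³, so water volume = 2.738×10^16 / 998.7 = 2.741×10^13 m³.
Δh = 2.741×10^13 / 3.67×10^14 = 0.0747 m.

≈ 0.0747 m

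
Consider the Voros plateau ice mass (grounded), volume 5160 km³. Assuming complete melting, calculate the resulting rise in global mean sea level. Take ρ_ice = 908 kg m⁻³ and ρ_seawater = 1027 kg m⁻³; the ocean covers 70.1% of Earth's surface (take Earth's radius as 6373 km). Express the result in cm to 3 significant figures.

Voros: 5160 km³ × (908/1027) = 4562 km³ of water.
Spread over 3.58×10^14 m² of ocean, Δh = 4.562×10^12 / 3.58×10^14 = 0.0128 m = 1.28 cm.

≈ 1.28 cm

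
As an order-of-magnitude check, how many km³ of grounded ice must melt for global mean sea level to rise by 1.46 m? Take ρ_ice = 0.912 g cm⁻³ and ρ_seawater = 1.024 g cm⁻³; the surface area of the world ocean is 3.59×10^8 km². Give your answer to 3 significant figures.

≈ 5.89×10^5 km³

Required water volume = Δh × A = 1.46 m × 3.59×10^14 m² = 5.241×10^14 m³ = 5.241×10^5 km³.
Ice volume = water volume × ρ_w/ρ_ice = 5.241×10^5 × 1024/912 = 5.89×10^5 km³.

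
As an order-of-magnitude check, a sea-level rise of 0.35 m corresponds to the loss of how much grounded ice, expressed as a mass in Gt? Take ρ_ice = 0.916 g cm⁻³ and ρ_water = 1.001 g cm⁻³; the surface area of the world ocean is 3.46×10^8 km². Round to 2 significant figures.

≈ 1.2×10^5 Gt

Required water volume = Δh × A = 0.35 m × 3.46×10^14 m² = 1.211×10^14 m³.
ρ_w = 1.001 g cm⁻³ = 1001 kg m⁻³, so the mass of water = 1.211×10^14 m³ × 1001 kg m⁻³ = 1.212×10^17 kg = 1.2×10^5 Gt (and the same mass of ice, by conservation).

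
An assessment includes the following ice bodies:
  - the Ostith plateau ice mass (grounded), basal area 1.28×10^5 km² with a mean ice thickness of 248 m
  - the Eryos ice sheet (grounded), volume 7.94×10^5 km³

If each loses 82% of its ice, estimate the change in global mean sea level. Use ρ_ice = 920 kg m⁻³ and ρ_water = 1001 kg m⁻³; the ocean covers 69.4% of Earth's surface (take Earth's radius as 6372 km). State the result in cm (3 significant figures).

Ostith: ice volume = 1.28×10^5 km² × 248 m = 3.174×10^4 km³; 0.82 × 3.174×10^4 × (920/1001) = 2.392×10^4 km³ of water.
Eryos: 0.82 × 7.94×10^5 km³ × (920/1001) = 5.984×10^5 km³ of water.
Total added water ≈ 6.223×10^14 m³ over 3.54×10^14 m² → Δh = 1.76 m = 176 cm.

≈ 176 cm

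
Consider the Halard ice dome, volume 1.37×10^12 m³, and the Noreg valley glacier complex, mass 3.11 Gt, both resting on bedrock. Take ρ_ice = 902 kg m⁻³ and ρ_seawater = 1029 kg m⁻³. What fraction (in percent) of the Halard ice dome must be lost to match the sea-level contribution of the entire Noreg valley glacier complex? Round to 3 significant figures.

≈ 0.252 %

Equal sea-level rise means equal mass of meltwater, i.e. equal mass of ice lost.
Ice mass of Noreg: 3.110×10^12 kg; ice mass of Halard: 1.236×10^15 kg.
Fraction required = 3.110×10^12 / 1.236×10^15 = 2.52×10^-3 → 0.252 %.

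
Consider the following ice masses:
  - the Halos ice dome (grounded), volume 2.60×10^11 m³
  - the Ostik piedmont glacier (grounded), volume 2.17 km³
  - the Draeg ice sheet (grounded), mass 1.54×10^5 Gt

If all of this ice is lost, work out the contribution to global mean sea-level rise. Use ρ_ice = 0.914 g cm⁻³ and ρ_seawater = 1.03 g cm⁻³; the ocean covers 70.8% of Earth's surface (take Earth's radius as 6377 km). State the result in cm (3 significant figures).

Halos: 2.60×10^11 m³ × (914/1030) = 2.307×10^11 m³ of water.
Ostik: 2.17 km³ × (914/1030) = 1.926 km³ of water.
Draeg: 1.54×10^5 Gt = 1.540×10^17 kg; dividing by ρ_w = 1.03 g cm⁻³ = 1030 kg m⁻³ gives 1.495×10^14 m³ of water.
Total added water ≈ 1.497×10^14 m³ over 3.62×10^14 m² → Δh = 0.414 m = 41.4 cm.

≈ 41.4 cm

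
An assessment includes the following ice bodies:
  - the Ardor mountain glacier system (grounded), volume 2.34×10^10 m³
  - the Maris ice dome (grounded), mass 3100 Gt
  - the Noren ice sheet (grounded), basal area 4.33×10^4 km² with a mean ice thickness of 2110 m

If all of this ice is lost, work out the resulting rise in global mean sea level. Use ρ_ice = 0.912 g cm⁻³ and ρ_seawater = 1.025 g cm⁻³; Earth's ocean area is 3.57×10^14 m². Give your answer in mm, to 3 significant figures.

≈ 236 mm

Ardor: 2.34×10^10 m³ × (912/1025) = 2.082×10^10 m³ of water.
Maris: 3100 Gt = 3.100×10^15 kg; dividing by ρ_w = 1.025 g cm⁻³ = 1025 kg m⁻³ gives 3.024×10^12 m³ of water.
Noren: ice volume = 4.33×10^4 km² × 2110 m = 9.136×10^4 km³; 9.136×10^4 × (912/1025) = 8.129×10^4 km³ of water.
Total added water ≈ 8.434×10^13 m³ over 3.57×10^14 m² → Δh = 0.236 m = 236 mm.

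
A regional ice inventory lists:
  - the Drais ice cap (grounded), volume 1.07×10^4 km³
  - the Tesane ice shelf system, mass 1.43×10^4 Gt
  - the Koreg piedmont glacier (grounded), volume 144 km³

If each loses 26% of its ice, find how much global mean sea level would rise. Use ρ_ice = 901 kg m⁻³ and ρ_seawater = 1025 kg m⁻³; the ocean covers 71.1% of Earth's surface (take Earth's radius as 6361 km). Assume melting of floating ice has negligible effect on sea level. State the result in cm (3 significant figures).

≈ 0.686 cm

Drais: 0.26 × 1.07×10^4 km³ × (901/1025) = 2445 km³ of water.
The Tesane ice shelf system is floating and already displaces its own weight of water, so its melt adds essentially nothing to sea level.
Koreg: 0.26 × 144 km³ × (901/1025) = 32.91 km³ of water.
Total added water ≈ 2.478×10^12 m³ over 3.62×10^14 m² → Δh = 6.86×10^-3 m = 0.686 cm.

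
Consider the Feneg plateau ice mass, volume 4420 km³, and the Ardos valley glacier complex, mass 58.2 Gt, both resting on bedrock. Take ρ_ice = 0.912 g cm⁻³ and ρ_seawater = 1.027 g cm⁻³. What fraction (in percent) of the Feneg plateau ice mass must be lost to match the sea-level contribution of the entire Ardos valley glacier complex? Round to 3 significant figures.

≈ 1.44 %

Equal sea-level rise means equal mass of meltwater, i.e. equal mass of ice lost.
Ice mass of Ardos: 5.820×10^13 kg; ice mass of Feneg: 4.031×10^15 kg.
Fraction required = 5.820×10^13 / 4.031×10^15 = 0.0144 → 1.44 %.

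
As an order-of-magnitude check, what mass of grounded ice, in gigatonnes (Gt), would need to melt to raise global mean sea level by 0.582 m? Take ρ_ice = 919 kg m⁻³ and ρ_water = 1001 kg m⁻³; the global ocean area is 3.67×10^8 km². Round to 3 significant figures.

≈ 2.14×10^5 Gt

Required water volume = Δh × A = 0.582 m × 3.67×10^14 m² = 2.136×10^14 m³.
ρ_w = 1001 kg m⁻³, so the mass of water = 2.136×10^14 m³ × 1001 kg m⁻³ = 2.138×10^17 kg = 2.14×10^5 Gt (and the same mass of ice, by conservation).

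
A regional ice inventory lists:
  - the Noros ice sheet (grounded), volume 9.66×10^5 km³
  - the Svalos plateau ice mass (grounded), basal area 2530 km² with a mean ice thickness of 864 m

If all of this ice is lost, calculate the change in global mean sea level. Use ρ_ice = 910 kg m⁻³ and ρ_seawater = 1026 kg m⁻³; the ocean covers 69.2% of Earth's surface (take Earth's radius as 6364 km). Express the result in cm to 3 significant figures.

≈ 244 cm

Noros: 9.66×10^5 km³ × (910/1026) = 8.568×10^5 km³ of water.
Svalos: ice volume = 2530 km² × 864 m = 2186 km³; 2186 × (910/1026) = 1939 km³ of water.
Total added water ≈ 8.587×10^14 m³ over 3.52×10^14 m² → Δh = 2.44 m = 244 cm.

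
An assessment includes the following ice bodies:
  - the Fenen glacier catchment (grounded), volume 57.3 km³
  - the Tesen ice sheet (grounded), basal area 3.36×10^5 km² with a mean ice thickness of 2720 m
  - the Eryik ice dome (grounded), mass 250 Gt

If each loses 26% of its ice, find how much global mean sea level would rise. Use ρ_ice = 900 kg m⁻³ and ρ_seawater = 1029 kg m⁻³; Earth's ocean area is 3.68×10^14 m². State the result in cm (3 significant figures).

Fenen: 0.26 × 57.3 km³ × (900/1029) = 13.03 km³ of water.
Tesen: ice volume = 3.36×10^5 km² × 2720 m = 9.139×10^5 km³; 0.26 × 9.139×10^5 × (900/1029) = 2.078×10^5 km³ of water.
Eryik: 0.26 × 250 Gt = 6.500×10^13 kg; dividing by ρ_w = 1029 kg m⁻³ gives 6.317×10^10 m³ of water.
Total added water ≈ 2.079×10^14 m³ over 3.68×10^14 m² → Δh = 0.565 m = 56.5 cm.

≈ 56.5 cm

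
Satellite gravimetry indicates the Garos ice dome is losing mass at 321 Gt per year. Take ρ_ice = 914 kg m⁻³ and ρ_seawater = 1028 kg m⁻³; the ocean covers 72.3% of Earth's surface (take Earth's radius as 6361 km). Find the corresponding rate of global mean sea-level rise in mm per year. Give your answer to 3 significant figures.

≈ 0.849 mm/yr

ρ_w = 1028 kg m⁻³. Annual water volume added = 321 Gt / ρ_w = 3.210×10^14 kg / 1028 kg m⁻³ = 3.123×10^11 m³.
Δh per year = 3.123×10^11 / 3.68×10^14 = 8.49×10^-4 m = 0.849 mm.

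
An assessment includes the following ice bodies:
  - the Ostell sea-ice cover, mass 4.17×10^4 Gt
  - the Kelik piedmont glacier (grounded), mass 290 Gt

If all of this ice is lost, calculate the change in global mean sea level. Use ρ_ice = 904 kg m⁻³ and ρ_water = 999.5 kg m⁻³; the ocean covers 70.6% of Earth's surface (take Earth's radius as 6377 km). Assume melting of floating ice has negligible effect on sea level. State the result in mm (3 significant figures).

The Ostell sea-ice cover is floating and already displaces its own weight of water, so its melt adds essentially nothing to sea level.
Kelik: 290 Gt = 2.900×10^14 kg; dividing by ρ_w = 999.5 kg m⁻³ gives 2.901×10^11 m³ of water.
Total added water ≈ 2.901×10^11 m³ over 3.61×10^14 m² → Δh = 8.04×10^-4 m = 0.804 mm.

≈ 0.804 mm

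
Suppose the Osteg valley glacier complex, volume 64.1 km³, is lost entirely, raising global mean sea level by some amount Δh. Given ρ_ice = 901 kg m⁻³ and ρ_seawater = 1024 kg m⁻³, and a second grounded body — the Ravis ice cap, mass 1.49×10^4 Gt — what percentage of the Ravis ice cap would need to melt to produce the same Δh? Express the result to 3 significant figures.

≈ 0.388 %

Equal sea-level rise means equal mass of meltwater, i.e. equal mass of ice lost.
Ice mass of Osteg: 5.775×10^13 kg; ice mass of Ravis: 1.490×10^16 kg.
Fraction required = 5.775×10^13 / 1.490×10^16 = 3.88×10^-3 → 0.388 %.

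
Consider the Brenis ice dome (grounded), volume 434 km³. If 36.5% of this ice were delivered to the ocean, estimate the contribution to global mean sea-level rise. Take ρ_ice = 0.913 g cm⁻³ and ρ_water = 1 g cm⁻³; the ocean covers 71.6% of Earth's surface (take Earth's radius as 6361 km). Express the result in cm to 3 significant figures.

≈ 0.0397 cm

Brenis: 0.365 × 434 km³ × (913/1000) = 144.6 km³ of water.
Spread over 3.64×10^14 m² of ocean, Δh = 1.446×10^11 / 3.64×10^14 = 3.97×10^-4 m = 0.0397 cm.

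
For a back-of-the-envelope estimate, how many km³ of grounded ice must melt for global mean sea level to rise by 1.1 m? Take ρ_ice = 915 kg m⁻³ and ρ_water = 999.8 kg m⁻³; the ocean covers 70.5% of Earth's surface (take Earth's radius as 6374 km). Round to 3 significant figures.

≈ 4.33×10^5 km³

Required water volume = Δh × A = 1.1 m × 3.60×10^14 m² = 3.959×10^14 m³ = 3.959×10^5 km³.
Ice volume = water volume × ρ_w/ρ_ice = 3.959×10^5 × 999.8/915 = 4.33×10^5 km³.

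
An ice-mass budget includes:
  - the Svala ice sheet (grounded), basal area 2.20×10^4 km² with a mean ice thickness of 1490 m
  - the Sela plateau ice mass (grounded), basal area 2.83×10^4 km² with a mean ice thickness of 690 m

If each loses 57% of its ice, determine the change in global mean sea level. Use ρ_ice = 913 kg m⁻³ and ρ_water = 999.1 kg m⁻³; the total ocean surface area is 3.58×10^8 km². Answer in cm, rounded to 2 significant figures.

Svala: ice volume = 2.20×10^4 km² × 1490 m = 3.278×10^4 km³; 0.57 × 3.278×10^4 × (913/999.1) = 1.707×10^4 km³ of water.
Sela: ice volume = 2.83×10^4 km² × 690 m = 1.953×10^4 km³; 0.57 × 1.953×10^4 × (913/999.1) = 1.017×10^4 km³ of water.
Total added water ≈ 2.725×10^13 m³ over 3.58×10^14 m² → Δh = 0.0761 m = 7.6 cm.

≈ 7.6 cm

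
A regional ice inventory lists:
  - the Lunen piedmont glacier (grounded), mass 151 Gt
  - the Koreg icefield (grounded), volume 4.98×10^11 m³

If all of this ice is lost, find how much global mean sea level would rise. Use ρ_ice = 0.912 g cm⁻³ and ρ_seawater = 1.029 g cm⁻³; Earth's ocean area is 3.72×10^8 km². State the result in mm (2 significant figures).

≈ 1.6 mm

Lunen: 151 Gt = 1.510×10^14 kg; dividing by ρ_w = 1.029 g cm⁻³ = 1029 kg m⁻³ gives 1.467×10^11 m³ of water.
Koreg: 4.98×10^11 m³ × (912/1029) = 4.414×10^11 m³ of water.
Total added water ≈ 5.881×10^11 m³ over 3.72×10^14 m² → Δh = 1.58×10^-3 m = 1.6 mm.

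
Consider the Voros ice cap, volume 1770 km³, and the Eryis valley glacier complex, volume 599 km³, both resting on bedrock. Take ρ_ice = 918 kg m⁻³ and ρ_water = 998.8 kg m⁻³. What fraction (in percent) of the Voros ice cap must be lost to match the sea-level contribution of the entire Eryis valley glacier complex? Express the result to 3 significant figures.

≈ 33.8 %

Equal sea-level rise means equal mass of meltwater, i.e. equal mass of ice lost.
Ice mass of Eryis: 5.499×10^14 kg; ice mass of Voros: 1.625×10^15 kg.
Fraction required = 5.499×10^14 / 1.625×10^15 = 0.338 → 33.8 %.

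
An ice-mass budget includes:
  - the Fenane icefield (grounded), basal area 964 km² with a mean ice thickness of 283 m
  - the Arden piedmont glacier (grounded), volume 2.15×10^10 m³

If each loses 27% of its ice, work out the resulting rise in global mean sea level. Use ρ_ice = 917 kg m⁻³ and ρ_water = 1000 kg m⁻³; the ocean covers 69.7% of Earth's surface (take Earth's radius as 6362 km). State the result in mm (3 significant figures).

≈ 0.206 mm

Fenane: ice volume = 964 km² × 283 m = 272.8 km³; 0.27 × 272.8 × (917/1000) = 67.55 km³ of water.
Arden: 0.27 × 2.15×10^10 m³ × (917/1000) = 5.323×10^9 m³ of water.
Total added water ≈ 7.287×10^10 m³ over 3.55×10^14 m² → Δh = 2.06×10^-4 m = 0.206 mm.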